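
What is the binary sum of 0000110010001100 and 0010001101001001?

Add column by column from the right: bit + bit + carry-in; write the sum mod 2, carry 1 when the sum is 2 or 3.
carry:  0000000000010000
        0000110010001100
+       0010001101001001
------------------------
       00010111111010101
(the carry out of the leftmost column, 0, becomes the leading bit)
Decimal check:
  0000110010001100 = 2048 + 1024 + 128 + 8 + 4 = 3212
  0010001101001001 = 8192 + 512 + 256 + 64 + 8 + 1 = 9033
  3212 + 9033 = 12245, and 00010111111010101 = 8192 + 2048 + 1024 + 512 + 256 + 128 + 64 + 16 + 4 + 1 = 12245 ✓



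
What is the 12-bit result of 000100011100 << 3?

Original: 000100011100 (decimal 284)
Shift left by 3 positions
Append 3 zeros on the right
Result: 100011100000 (decimal 2272)
Equivalent: 284 << 3 = 284 × 2^3 = 2272



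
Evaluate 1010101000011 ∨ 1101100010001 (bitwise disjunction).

OR: 1 when either bit is 1
  1010101000011
| 1101100010001
---------------
  1111101010011
Decimal: 5443 | 6929 = 8019



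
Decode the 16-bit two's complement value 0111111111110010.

Binary: 0111111111110010
Sign bit: 0 (non-negative)
Read directly as an unsigned value:
0111111111110010 = 16384 + 8192 + 4096 + 2048 + 1024 + 512 + 256 + 128 + 64 + 32 + 16 + 2 = 32754
Value: 32754



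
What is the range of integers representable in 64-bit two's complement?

For 64-bit two's complement:
Minimum: -2^63 = -9223372036854775808
Maximum: 2^63 - 1 = 9223372036854775807



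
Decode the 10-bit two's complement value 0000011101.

Binary: 0000011101
Sign bit: 0 (non-negative)
Read directly as an unsigned value:
0000011101 = 16 + 8 + 4 + 1 = 29
Value: 29



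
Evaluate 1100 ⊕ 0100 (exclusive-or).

XOR: 1 when bits differ
  1100
^ 0100
------
  1000
Decimal: 12 ^ 4 = 8



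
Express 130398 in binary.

Using repeated division by 2:
130398 ÷ 2 = 65199 remainder 0
65199 ÷ 2 = 32599 remainder 1
32599 ÷ 2 = 16299 remainder 1
16299 ÷ 2 = 8149 remainder 1
8149 ÷ 2 = 4074 remainder 1
4074 ÷ 2 = 2037 remainder 0
2037 ÷ 2 = 1018 remainder 1
1018 ÷ 2 = 509 remainder 0
509 ÷ 2 = 254 remainder 1
254 ÷ 2 = 127 remainder 0
127 ÷ 2 = 63 remainder 1
63 ÷ 2 = 31 remainder 1
31 ÷ 2 = 15 remainder 1
15 ÷ 2 = 7 remainder 1
7 ÷ 2 = 3 remainder 1
3 ÷ 2 = 1 remainder 1
1 ÷ 2 = 0 remainder 1
Reading remainders bottom to top: 11111110101011110



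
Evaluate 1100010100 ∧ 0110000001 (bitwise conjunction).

AND: 1 only when both bits are 1
  1100010100
& 0110000001
------------
  0100000000
Decimal: 788 & 385 = 256



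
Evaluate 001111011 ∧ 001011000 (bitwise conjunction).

AND: 1 only when both bits are 1
  001111011
& 001011000
-----------
  001011000
Decimal: 123 & 88 = 88



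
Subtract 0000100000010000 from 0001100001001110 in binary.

Method 1 - Direct subtraction (column by column from the right: bit − bit − borrow-in; if negative, add 2 and borrow 1 from the next column):
borrow: 0000000001100000
        0001100001001110
-       0000100000010000
------------------------
        0001000000111110

Method 2 - Add two's complement:
Two's complement of 0000100000010000: invert → 1111011111101111, add 1 → 1111011111110000
  0001100001001110
+ 1111011111110000
------------------
 10001000000111110  (end carry out of the top bit = 1)
Discarding the end carry: 0001000000111110
Decimal check:
  0001100001001110 = 4096 + 2048 + 64 + 8 + 4 + 2 = 6222
  0000100000010000 = 2048 + 16 = 2064
  6222 - 2064 = 4158, and 0001000000111110 = 4096 + 32 + 16 + 8 + 4 + 2 = 4158 ✓



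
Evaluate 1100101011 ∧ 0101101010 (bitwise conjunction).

AND: 1 only when both bits are 1
  1100101011
& 0101101010
------------
  0100101010
Decimal: 811 & 362 = 298



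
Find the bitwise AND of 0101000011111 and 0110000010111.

AND: 1 only when both bits are 1
  0101000011111
& 0110000010111
---------------
  0100000010111
Decimal: 2591 & 3095 = 2071



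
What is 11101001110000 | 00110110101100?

OR: 1 when either bit is 1
  11101001110000
| 00110110101100
----------------
  11111111111100
Decimal: 14960 | 3500 = 16380



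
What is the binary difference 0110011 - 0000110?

Method 1 - Direct subtraction (column by column from the right: bit − bit − borrow-in; if negative, add 2 and borrow 1 from the next column):
borrow: 0011000
        0110011
-       0000110
---------------
        0101101

Method 2 - Add two's complement:
Two's complement of 0000110: invert → 1111001, add 1 → 1111010
  0110011
+ 1111010
---------
 10101101  (end carry out of the top bit = 1)
Discarding the end carry: 0101101
Decimal check:
  0110011 = 32 + 16 + 2 + 1 = 51
  0000110 = 4 + 2 = 6
  51 - 6 = 45, and 0101101 = 32 + 8 + 4 + 1 = 45 ✓



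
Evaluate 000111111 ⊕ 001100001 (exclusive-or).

XOR: 1 when bits differ
  000111111
^ 001100001
-----------
  001011110
Decimal: 63 ^ 97 = 94



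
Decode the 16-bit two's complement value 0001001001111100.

Binary: 0001001001111100
Sign bit: 0 (non-negative)
Read directly as an unsigned value:
0001001001111100 = 4096 + 512 + 64 + 32 + 16 + 8 + 4 = 4732
Value: 4732



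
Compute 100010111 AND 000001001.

AND: 1 only when both bits are 1
  100010111
& 000001001
-----------
  000000001
Decimal: 279 & 9 = 1



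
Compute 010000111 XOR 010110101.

XOR: 1 when bits differ
  010000111
^ 010110101
-----------
  000110010
Decimal: 135 ^ 181 = 50



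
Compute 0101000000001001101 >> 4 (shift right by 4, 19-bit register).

Original: 0101000000001001101 (decimal 163917)
Shift right by 4 positions
Drop the 4 low bits; fill with zeros on the left
Result: 0000010100000000100 (decimal 10244)
Equivalent: 163917 >> 4 = 163917 ÷ 2^4 = 10244



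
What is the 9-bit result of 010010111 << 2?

Original: 010010111 (decimal 151)
Shift left by 2 positions
Append 2 zeros on the right and drop the 2 high bits that overflow the 9-bit width
Result: 001011100 (decimal 92)
Equivalent: 151 << 2 = 151 × 2^2 = 604, truncated to 9 bits = 92



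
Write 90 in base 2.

Using repeated division by 2:
90 ÷ 2 = 45 remainder 0
45 ÷ 2 = 22 remainder 1
22 ÷ 2 = 11 remainder 0
11 ÷ 2 = 5 remainder 1
5 ÷ 2 = 2 remainder 1
2 ÷ 2 = 1 remainder 0
1 ÷ 2 = 0 remainder 1
Reading remainders bottom to top: 1011010



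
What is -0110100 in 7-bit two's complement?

Original: 0110100
Step 1 - Invert all bits: 1001011
Step 2 - Add 1: 1001100
Verification: 0110100 + 1001100 = 10000000; discarding the end carry (carry out of the top bit) leaves the 7-bit value 0000000, as required for x + (-x)



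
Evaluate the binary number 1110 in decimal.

Sum of powers of 2 for each 1-bit:
2^1 + 2^2 + 2^3
= 2 + 4 + 8
= 14



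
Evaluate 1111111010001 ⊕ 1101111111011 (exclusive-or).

XOR: 1 when bits differ
  1111111010001
^ 1101111111011
---------------
  0010000101010
Decimal: 8145 ^ 7163 = 1066



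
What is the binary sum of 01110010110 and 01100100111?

Add column by column from the right: bit + bit + carry-in; write the sum mod 2, carry 1 when the sum is 2 or 3.
carry:  11000001100
        01110010110
+       01100100111
-------------------
       011010111101
(the carry out of the leftmost column, 0, becomes the leading bit)
Decimal check:
  01110010110 = 512 + 256 + 128 + 16 + 4 + 2 = 918
  01100100111 = 512 + 256 + 32 + 4 + 2 + 1 = 807
  918 + 807 = 1725, and 011010111101 = 1024 + 512 + 128 + 32 + 16 + 8 + 4 + 1 = 1725 ✓



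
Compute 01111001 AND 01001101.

AND: 1 only when both bits are 1
  01111001
& 01001101
----------
  01001001
Decimal: 121 & 77 = 73



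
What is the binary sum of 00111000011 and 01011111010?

Add column by column from the right: bit + bit + carry-in; write the sum mod 2, carry 1 when the sum is 2 or 3.
carry:  11110000100
        00111000011
+       01011111010
-------------------
       010010111101
(the carry out of the leftmost column, 0, becomes the leading bit)
Decimal check:
  00111000011 = 256 + 128 + 64 + 2 + 1 = 451
  01011111010 = 512 + 128 + 64 + 32 + 16 + 8 + 2 = 762
  451 + 762 = 1213, and 010010111101 = 1024 + 128 + 32 + 16 + 8 + 4 + 1 = 1213 ✓



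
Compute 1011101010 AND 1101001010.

AND: 1 only when both bits are 1
  1011101010
& 1101001010
------------
  1001001010
Decimal: 746 & 842 = 586



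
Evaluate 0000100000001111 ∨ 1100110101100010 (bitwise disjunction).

OR: 1 when either bit is 1
  0000100000001111
| 1100110101100010
------------------
  1100110101101111
Decimal: 2063 | 52578 = 52591



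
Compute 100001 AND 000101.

AND: 1 only when both bits are 1
  100001
& 000101
--------
  000001
Decimal: 33 & 5 = 1



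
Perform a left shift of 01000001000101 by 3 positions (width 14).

Original: 01000001000101 (decimal 4165)
Shift left by 3 positions
Append 3 zeros on the right and drop the 3 high bits that overflow the 14-bit width
Result: 00001000101000 (decimal 552)
Equivalent: 4165 << 3 = 4165 × 2^3 = 33320, truncated to 14 bits = 552



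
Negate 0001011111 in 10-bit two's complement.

Original: 0001011111
Step 1 - Invert all bits: 1110100000
Step 2 - Add 1: 1110100001
Verification: 0001011111 + 1110100001 = 10000000000; discarding the end carry (carry out of the top bit) leaves the 10-bit value 0000000000, as required for x + (-x)



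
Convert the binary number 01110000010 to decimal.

Sum of powers of 2 for each 1-bit:
2^1 + 2^7 + 2^8 + 2^9
= 2 + 128 + 256 + 512
= 898



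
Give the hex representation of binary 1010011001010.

Group into 4-bit nibbles from right:
  0001 = 1
  0100 = 4
  1100 = C
  1010 = A
Result: 14CA



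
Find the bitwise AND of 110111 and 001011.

AND: 1 only when both bits are 1
  110111
& 001011
--------
  000011
Decimal: 55 & 11 = 3



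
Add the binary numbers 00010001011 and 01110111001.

Add column by column from the right: bit + bit + carry-in; write the sum mod 2, carry 1 when the sum is 2 or 3.
carry:  11101110110
        00010001011
+       01110111001
-------------------
       010001000100
(the carry out of the leftmost column, 0, becomes the leading bit)
Decimal check:
  00010001011 = 128 + 8 + 2 + 1 = 139
  01110111001 = 512 + 256 + 128 + 32 + 16 + 8 + 1 = 953
  139 + 953 = 1092, and 010001000100 = 1024 + 64 + 4 = 1092 ✓



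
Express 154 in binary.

Using repeated division by 2:
154 ÷ 2 = 77 remainder 0
77 ÷ 2 = 38 remainder 1
38 ÷ 2 = 19 remainder 0
19 ÷ 2 = 9 remainder 1
9 ÷ 2 = 4 remainder 1
4 ÷ 2 = 2 remainder 0
2 ÷ 2 = 1 remainder 0
1 ÷ 2 = 0 remainder 1
Reading remainders bottom to top: 10011010



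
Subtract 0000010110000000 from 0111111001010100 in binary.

Method 1 - Direct subtraction (column by column from the right: bit − bit − borrow-in; if negative, add 2 and borrow 1 from the next column):
borrow: 0000001100000000
        0111111001010100
-       0000010110000000
------------------------
        0111100011010100

Method 2 - Add two's complement:
Two's complement of 0000010110000000: invert → 1111101001111111, add 1 → 1111101010000000
  0111111001010100
+ 1111101010000000
------------------
 10111100011010100  (end carry out of the top bit = 1)
Discarding the end carry: 0111100011010100
Decimal check:
  0111111001010100 = 16384 + 8192 + 4096 + 2048 + 1024 + 512 + 64 + 16 + 4 = 32340
  0000010110000000 = 1024 + 256 + 128 = 1408
  32340 - 1408 = 30932, and 0111100011010100 = 16384 + 8192 + 4096 + 2048 + 128 + 64 + 16 + 4 = 30932 ✓



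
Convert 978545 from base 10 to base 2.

Using repeated division by 2:
978545 ÷ 2 = 489272 remainder 1
489272 ÷ 2 = 244636 remainder 0
244636 ÷ 2 = 122318 remainder 0
122318 ÷ 2 = 61159 remainder 0
61159 ÷ 2 = 30579 remainder 1
30579 ÷ 2 = 15289 remainder 1
15289 ÷ 2 = 7644 remainder 1
7644 ÷ 2 = 3822 remainder 0
3822 ÷ 2 = 1911 remainder 0
1911 ÷ 2 = 955 remainder 1
955 ÷ 2 = 477 remainder 1
477 ÷ 2 = 238 remainder 1
238 ÷ 2 = 119 remainder 0
119 ÷ 2 = 59 remainder 1
59 ÷ 2 = 29 remainder 1
29 ÷ 2 = 14 remainder 1
14 ÷ 2 = 7 remainder 0
7 ÷ 2 = 3 remainder 1
3 ÷ 2 = 1 remainder 1
1 ÷ 2 = 0 remainder 1
Reading remainders bottom to top: 11101110111001110001



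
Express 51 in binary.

Using repeated division by 2:
51 ÷ 2 = 25 remainder 1
25 ÷ 2 = 12 remainder 1
12 ÷ 2 = 6 remainder 0
6 ÷ 2 = 3 remainder 0
3 ÷ 2 = 1 remainder 1
1 ÷ 2 = 0 remainder 1
Reading remainders bottom to top: 110011



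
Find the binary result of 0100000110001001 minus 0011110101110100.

Method 1 - Direct subtraction (column by column from the right: bit − bit − borrow-in; if negative, add 2 and borrow 1 from the next column):
borrow: 0111100011101000
        0100000110001001
-       0011110101110100
------------------------
        0000010000010101

Method 2 - Add two's complement:
Two's complement of 0011110101110100: invert → 1100001010001011, add 1 → 1100001010001100
  0100000110001001
+ 1100001010001100
------------------
 10000010000010101  (end carry out of the top bit = 1)
Discarding the end carry: 0000010000010101
Decimal check:
  0100000110001001 = 16384 + 256 + 128 + 8 + 1 = 16777
  0011110101110100 = 8192 + 4096 + 2048 + 1024 + 256 + 64 + 32 + 16 + 4 = 15732
  16777 - 15732 = 1045, and 0000010000010101 = 1024 + 16 + 4 + 1 = 1045 ✓



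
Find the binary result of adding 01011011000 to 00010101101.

Add column by column from the right: bit + bit + carry-in; write the sum mod 2, carry 1 when the sum is 2 or 3.
carry:  00111110000
        01011011000
+       00010101101
-------------------
       001110000101
(the carry out of the leftmost column, 0, becomes the leading bit)
Decimal check:
  01011011000 = 512 + 128 + 64 + 16 + 8 = 728
  00010101101 = 128 + 32 + 8 + 4 + 1 = 173
  728 + 173 = 901, and 001110000101 = 512 + 256 + 128 + 4 + 1 = 901 ✓



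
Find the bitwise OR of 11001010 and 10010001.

OR: 1 when either bit is 1
  11001010
| 10010001
----------
  11011011
Decimal: 202 | 145 = 219



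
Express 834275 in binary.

Using repeated division by 2:
834275 ÷ 2 = 417137 remainder 1
417137 ÷ 2 = 208568 remainder 1
208568 ÷ 2 = 104284 remainder 0
104284 ÷ 2 = 52142 remainder 0
52142 ÷ 2 = 26071 remainder 0
26071 ÷ 2 = 13035 remainder 1
13035 ÷ 2 = 6517 remainder 1
6517 ÷ 2 = 3258 remainder 1
3258 ÷ 2 = 1629 remainder 0
1629 ÷ 2 = 814 remainder 1
814 ÷ 2 = 407 remainder 0
407 ÷ 2 = 203 remainder 1
203 ÷ 2 = 101 remainder 1
101 ÷ 2 = 50 remainder 1
50 ÷ 2 = 25 remainder 0
25 ÷ 2 = 12 remainder 1
12 ÷ 2 = 6 remainder 0
6 ÷ 2 = 3 remainder 0
3 ÷ 2 = 1 remainder 1
1 ÷ 2 = 0 remainder 1
Reading remainders bottom to top: 11001011101011100011



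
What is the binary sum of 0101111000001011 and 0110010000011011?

Add column by column from the right: bit + bit + carry-in; write the sum mod 2, carry 1 when the sum is 2 or 3.
carry:  1111100000110110
        0101111000001011
+       0110010000011011
------------------------
       01100001000100110
(the carry out of the leftmost column, 0, becomes the leading bit)
Decimal check:
  0101111000001011 = 16384 + 4096 + 2048 + 1024 + 512 + 8 + 2 + 1 = 24075
  0110010000011011 = 16384 + 8192 + 1024 + 16 + 8 + 2 + 1 = 25627
  24075 + 25627 = 49702, and 01100001000100110 = 32768 + 16384 + 512 + 32 + 4 + 2 = 49702 ✓



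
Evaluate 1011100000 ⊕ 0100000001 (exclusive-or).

XOR: 1 when bits differ
  1011100000
^ 0100000001
------------
  1111100001
Decimal: 736 ^ 257 = 993



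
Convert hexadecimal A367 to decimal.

Expand by place value (powers of 16):
Digit values: A = 10
A367 = 10 × 16^3 + 3 × 16^2 + 6 × 16^1 + 7 × 16^0
= 10 × 4096 + 3 × 256 + 6 × 16 + 7 × 1
= 40960 + 768 + 96 + 7
= 41831



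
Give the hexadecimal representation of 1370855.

Using repeated division by 16 (digits 10–15 are A–F):
1370855 ÷ 16 = 85678 remainder 7
85678 ÷ 16 = 5354 remainder 14 (E)
5354 ÷ 16 = 334 remainder 10 (A)
334 ÷ 16 = 20 remainder 14 (E)
20 ÷ 16 = 1 remainder 4
1 ÷ 16 = 0 remainder 1
Reading remainders bottom to top: 14EAE7



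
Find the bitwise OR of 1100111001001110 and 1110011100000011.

OR: 1 when either bit is 1
  1100111001001110
| 1110011100000011
------------------
  1110111101001111
Decimal: 52814 | 59139 = 61263



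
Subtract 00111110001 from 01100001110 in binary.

Method 1 - Direct subtraction (column by column from the right: bit − bit − borrow-in; if negative, add 2 and borrow 1 from the next column):
borrow: 01111100010
        01100001110
-       00111110001
-------------------
        00100011101

Method 2 - Add two's complement:
Two's complement of 00111110001: invert → 11000001110, add 1 → 11000001111
  01100001110
+ 11000001111
-------------
 100100011101  (end carry out of the top bit = 1)
Discarding the end carry: 00100011101
Decimal check:
  01100001110 = 512 + 256 + 8 + 4 + 2 = 782
  00111110001 = 256 + 128 + 64 + 32 + 16 + 1 = 497
  782 - 497 = 285, and 00100011101 = 256 + 16 + 8 + 4 + 1 = 285 ✓



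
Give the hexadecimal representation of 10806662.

Using repeated division by 16 (digits 10–15 are A–F):
10806662 ÷ 16 = 675416 remainder 6
675416 ÷ 16 = 42213 remainder 8
42213 ÷ 16 = 2638 remainder 5
2638 ÷ 16 = 164 remainder 14 (E)
164 ÷ 16 = 10 remainder 4
10 ÷ 16 = 0 remainder 10 (A)
Reading remainders bottom to top: A4E586



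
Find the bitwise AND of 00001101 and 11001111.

AND: 1 only when both bits are 1
  00001101
& 11001111
----------
  00001101
Decimal: 13 & 207 = 13



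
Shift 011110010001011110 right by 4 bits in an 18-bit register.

Original: 011110010001011110 (decimal 123998)
Shift right by 4 positions
Drop the 4 low bits; fill with zeros on the left
Result: 000001111001000101 (decimal 7749)
Equivalent: 123998 >> 4 = 123998 ÷ 2^4 = 7749



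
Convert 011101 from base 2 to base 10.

Sum of powers of 2 for each 1-bit:
2^0 + 2^2 + 2^3 + 2^4
= 1 + 4 + 8 + 16
= 29



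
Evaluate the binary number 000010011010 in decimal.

Sum of powers of 2 for each 1-bit:
2^1 + 2^3 + 2^4 + 2^7
= 2 + 8 + 16 + 128
= 154



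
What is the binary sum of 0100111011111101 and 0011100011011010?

Add column by column from the right: bit + bit + carry-in; write the sum mod 2, carry 1 when the sum is 2 or 3.
carry:  1111000111110000
        0100111011111101
+       0011100011011010
------------------------
       01000011111010111
(the carry out of the leftmost column, 0, becomes the leading bit)
Decimal check:
  0100111011111101 = 16384 + 2048 + 1024 + 512 + 128 + 64 + 32 + 16 + 8 + 4 + 1 = 20221
  0011100011011010 = 8192 + 4096 + 2048 + 128 + 64 + 16 + 8 + 2 = 14554
  20221 + 14554 = 34775, and 01000011111010111 = 32768 + 1024 + 512 + 256 + 128 + 64 + 16 + 4 + 2 + 1 = 34775 ✓



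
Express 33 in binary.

Using repeated division by 2:
33 ÷ 2 = 16 remainder 1
16 ÷ 2 = 8 remainder 0
8 ÷ 2 = 4 remainder 0
4 ÷ 2 = 2 remainder 0
2 ÷ 2 = 1 remainder 0
1 ÷ 2 = 0 remainder 1
Reading remainders bottom to top: 100001



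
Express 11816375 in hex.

Using repeated division by 16 (digits 10–15 are A–F):
11816375 ÷ 16 = 738523 remainder 7
738523 ÷ 16 = 46157 remainder 11 (B)
46157 ÷ 16 = 2884 remainder 13 (D)
2884 ÷ 16 = 180 remainder 4
180 ÷ 16 = 11 remainder 4
11 ÷ 16 = 0 remainder 11 (B)
Reading remainders bottom to top: B44DB7



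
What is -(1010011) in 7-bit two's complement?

Original (sign bit 1, negative): 1010011
Step 1 - Invert all bits: 0101100
Step 2 - Add 1: 0101101
Verification: 1010011 + 0101101 = 10000000; discarding the end carry (carry out of the top bit) leaves the 7-bit value 0000000, as required for x + (-x)



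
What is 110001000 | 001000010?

OR: 1 when either bit is 1
  110001000
| 001000010
-----------
  111001010
Decimal: 392 | 66 = 458



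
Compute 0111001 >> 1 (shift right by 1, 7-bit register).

Original: 0111001 (decimal 57)
Shift right by 1 position
Drop the 1 low bit; fill with zero on the left
Result: 0011100 (decimal 28)
Equivalent: 57 >> 1 = 57 ÷ 2^1 = 28



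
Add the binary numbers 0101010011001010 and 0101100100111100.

Add column by column from the right: bit + bit + carry-in; write the sum mod 2, carry 1 when the sum is 2 or 3.
carry:  1010001111110000
        0101010011001010
+       0101100100111100
------------------------
       01010111000000110
(the carry out of the leftmost column, 0, becomes the leading bit)
Decimal check:
  0101010011001010 = 16384 + 4096 + 1024 + 128 + 64 + 8 + 2 = 21706
  0101100100111100 = 16384 + 4096 + 2048 + 256 + 32 + 16 + 8 + 4 = 22844
  21706 + 22844 = 44550, and 01010111000000110 = 32768 + 8192 + 2048 + 1024 + 512 + 4 + 2 = 44550 ✓



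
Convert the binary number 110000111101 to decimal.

Sum of powers of 2 for each 1-bit:
2^0 + 2^2 + 2^3 + 2^4 + 2^5 + 2^10 + 2^11
= 1 + 4 + 8 + 16 + 32 + 1024 + 2048
= 3133



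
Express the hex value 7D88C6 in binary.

Convert each hex digit to 4 bits:
  7 = 0111
  D = 1101
  8 = 1000
  8 = 1000
  C = 1100
  6 = 0110
Concatenate: 011111011000100011000110



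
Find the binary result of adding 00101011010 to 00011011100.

Add column by column from the right: bit + bit + carry-in; write the sum mod 2, carry 1 when the sum is 2 or 3.
carry:  01110110000
        00101011010
+       00011011100
-------------------
       001000110110
(the carry out of the leftmost column, 0, becomes the leading bit)
Decimal check:
  00101011010 = 256 + 64 + 16 + 8 + 2 = 346
  00011011100 = 128 + 64 + 16 + 8 + 4 = 220
  346 + 220 = 566, and 001000110110 = 512 + 32 + 16 + 4 + 2 = 566 ✓



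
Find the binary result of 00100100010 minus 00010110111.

Method 1 - Direct subtraction (column by column from the right: bit − bit − borrow-in; if negative, add 2 and borrow 1 from the next column):
borrow: 00111111110
        00100100010
-       00010110111
-------------------
        00001101011

Method 2 - Add two's complement:
Two's complement of 00010110111: invert → 11101001000, add 1 → 11101001001
  00100100010
+ 11101001001
-------------
 100001101011  (end carry out of the top bit = 1)
Discarding the end carry: 00001101011
Decimal check:
  00100100010 = 256 + 32 + 2 = 290
  00010110111 = 128 + 32 + 16 + 4 + 2 + 1 = 183
  290 - 183 = 107, and 00001101011 = 64 + 32 + 8 + 2 + 1 = 107 ✓



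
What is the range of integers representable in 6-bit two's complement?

For 6-bit two's complement:
Minimum: -2^5 = -32
Maximum: 2^5 - 1 = 31



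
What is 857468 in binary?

Using repeated division by 2:
857468 ÷ 2 = 428734 remainder 0
428734 ÷ 2 = 214367 remainder 0
214367 ÷ 2 = 107183 remainder 1
107183 ÷ 2 = 53591 remainder 1
53591 ÷ 2 = 26795 remainder 1
26795 ÷ 2 = 13397 remainder 1
13397 ÷ 2 = 6698 remainder 1
6698 ÷ 2 = 3349 remainder 0
3349 ÷ 2 = 1674 remainder 1
1674 ÷ 2 = 837 remainder 0
837 ÷ 2 = 418 remainder 1
418 ÷ 2 = 209 remainder 0
209 ÷ 2 = 104 remainder 1
104 ÷ 2 = 52 remainder 0
52 ÷ 2 = 26 remainder 0
26 ÷ 2 = 13 remainder 0
13 ÷ 2 = 6 remainder 1
6 ÷ 2 = 3 remainder 0
3 ÷ 2 = 1 remainder 1
1 ÷ 2 = 0 remainder 1
Reading remainders bottom to top: 11010001010101111100



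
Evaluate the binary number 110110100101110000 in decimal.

Sum of powers of 2 for each 1-bit:
2^4 + 2^5 + 2^6 + 2^8 + 2^11 + 2^13 + 2^14 + 2^16 + 2^17
= 16 + 32 + 64 + 256 + 2048 + 8192 + 16384 + 65536 + 131072
= 223600



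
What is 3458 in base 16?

Using repeated division by 16 (digits 10–15 are A–F):
3458 ÷ 16 = 216 remainder 2
216 ÷ 16 = 13 remainder 8
13 ÷ 16 = 0 remainder 13 (D)
Reading remainders bottom to top: D82



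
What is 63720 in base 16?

Using repeated division by 16 (digits 10–15 are A–F):
63720 ÷ 16 = 3982 remainder 8
3982 ÷ 16 = 248 remainder 14 (E)
248 ÷ 16 = 15 remainder 8
15 ÷ 16 = 0 remainder 15 (F)
Reading remainders bottom to top: F8E8



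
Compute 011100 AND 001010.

AND: 1 only when both bits are 1
  011100
& 001010
--------
  001000
Decimal: 28 & 10 = 8



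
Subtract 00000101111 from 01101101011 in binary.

Method 1 - Direct subtraction (column by column from the right: bit − bit − borrow-in; if negative, add 2 and borrow 1 from the next column):
borrow: 00001111000
        01101101011
-       00000101111
-------------------
        01100111100

Method 2 - Add two's complement:
Two's complement of 00000101111: invert → 11111010000, add 1 → 11111010001
  01101101011
+ 11111010001
-------------
 101100111100  (end carry out of the top bit = 1)
Discarding the end carry: 01100111100
Decimal check:
  01101101011 = 512 + 256 + 64 + 32 + 8 + 2 + 1 = 875
  00000101111 = 32 + 8 + 4 + 2 + 1 = 47
  875 - 47 = 828, and 01100111100 = 512 + 256 + 32 + 16 + 8 + 4 = 828 ✓



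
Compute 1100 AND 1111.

AND: 1 only when both bits are 1
  1100
& 1111
------
  1100
Decimal: 12 & 15 = 12



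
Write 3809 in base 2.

Using repeated division by 2:
3809 ÷ 2 = 1904 remainder 1
1904 ÷ 2 = 952 remainder 0
952 ÷ 2 = 476 remainder 0
476 ÷ 2 = 238 remainder 0
238 ÷ 2 = 119 remainder 0
119 ÷ 2 = 59 remainder 1
59 ÷ 2 = 29 remainder 1
29 ÷ 2 = 14 remainder 1
14 ÷ 2 = 7 remainder 0
7 ÷ 2 = 3 remainder 1
3 ÷ 2 = 1 remainder 1
1 ÷ 2 = 0 remainder 1
Reading remainders bottom to top: 111011100001



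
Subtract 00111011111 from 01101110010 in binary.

Method 1 - Direct subtraction (column by column from the right: bit − bit − borrow-in; if negative, add 2 and borrow 1 from the next column):
borrow: 01100111110
        01101110010
-       00111011111
-------------------
        00110010011

Method 2 - Add two's complement:
Two's complement of 00111011111: invert → 11000100000, add 1 → 11000100001
  01101110010
+ 11000100001
-------------
 100110010011  (end carry out of the top bit = 1)
Discarding the end carry: 00110010011
Decimal check:
  01101110010 = 512 + 256 + 64 + 32 + 16 + 2 = 882
  00111011111 = 256 + 128 + 64 + 16 + 8 + 4 + 2 + 1 = 479
  882 - 479 = 403, and 00110010011 = 256 + 128 + 16 + 2 + 1 = 403 ✓



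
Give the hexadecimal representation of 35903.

Using repeated division by 16 (digits 10–15 are A–F):
35903 ÷ 16 = 2243 remainder 15 (F)
2243 ÷ 16 = 140 remainder 3
140 ÷ 16 = 8 remainder 12 (C)
8 ÷ 16 = 0 remainder 8
Reading remainders bottom to top: 8C3F



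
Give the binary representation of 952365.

Using repeated division by 2:
952365 ÷ 2 = 476182 remainder 1
476182 ÷ 2 = 238091 remainder 0
238091 ÷ 2 = 119045 remainder 1
119045 ÷ 2 = 59522 remainder 1
59522 ÷ 2 = 29761 remainder 0
29761 ÷ 2 = 14880 remainder 1
14880 ÷ 2 = 7440 remainder 0
7440 ÷ 2 = 3720 remainder 0
3720 ÷ 2 = 1860 remainder 0
1860 ÷ 2 = 930 remainder 0
930 ÷ 2 = 465 remainder 0
465 ÷ 2 = 232 remainder 1
232 ÷ 2 = 116 remainder 0
116 ÷ 2 = 58 remainder 0
58 ÷ 2 = 29 remainder 0
29 ÷ 2 = 14 remainder 1
14 ÷ 2 = 7 remainder 0
7 ÷ 2 = 3 remainder 1
3 ÷ 2 = 1 remainder 1
1 ÷ 2 = 0 remainder 1
Reading remainders bottom to top: 11101000100000101101



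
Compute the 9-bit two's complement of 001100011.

Original: 001100011
Step 1 - Invert all bits: 110011100
Step 2 - Add 1: 110011101
Verification: 001100011 + 110011101 = 1000000000; discarding the end carry (carry out of the top bit) leaves the 9-bit value 000000000, as required for x + (-x)



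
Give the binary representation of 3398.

Using repeated division by 2:
3398 ÷ 2 = 1699 remainder 0
1699 ÷ 2 = 849 remainder 1
849 ÷ 2 = 424 remainder 1
424 ÷ 2 = 212 remainder 0
212 ÷ 2 = 106 remainder 0
106 ÷ 2 = 53 remainder 0
53 ÷ 2 = 26 remainder 1
26 ÷ 2 = 13 remainder 0
13 ÷ 2 = 6 remainder 1
6 ÷ 2 = 3 remainder 0
3 ÷ 2 = 1 remainder 1
1 ÷ 2 = 0 remainder 1
Reading remainders bottom to top: 110101000110



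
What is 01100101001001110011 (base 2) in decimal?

Sum of powers of 2 for each 1-bit:
2^0 + 2^1 + 2^4 + 2^5 + 2^6 + 2^9 + 2^12 + 2^14 + 2^17 + 2^18
= 1 + 2 + 16 + 32 + 64 + 512 + 4096 + 16384 + 131072 + 262144
= 414323



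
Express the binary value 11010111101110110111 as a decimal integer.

Sum of powers of 2 for each 1-bit:
2^0 + 2^1 + 2^2 + 2^4 + 2^5 + 2^7 + 2^8 + 2^9 + 2^11 + 2^12 + 2^13 + 2^14 + 2^16 + 2^18 + 2^19
= 1 + 2 + 4 + 16 + 32 + 128 + 256 + 512 + 2048 + 4096 + 8192 + 16384 + 65536 + 262144 + 524288
= 883639



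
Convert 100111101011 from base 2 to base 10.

Sum of powers of 2 for each 1-bit:
2^0 + 2^1 + 2^3 + 2^5 + 2^6 + 2^7 + 2^8 + 2^11
= 1 + 2 + 8 + 32 + 64 + 128 + 256 + 2048
= 2539



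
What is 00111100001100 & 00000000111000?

AND: 1 only when both bits are 1
  00111100001100
& 00000000111000
----------------
  00000000001000
Decimal: 3852 & 56 = 8



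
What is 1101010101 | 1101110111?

OR: 1 when either bit is 1
  1101010101
| 1101110111
------------
  1101110111
Decimal: 853 | 887 = 887



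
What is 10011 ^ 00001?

XOR: 1 when bits differ
  10011
^ 00001
-------
  10010
Decimal: 19 ^ 1 = 18



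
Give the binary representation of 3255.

Using repeated division by 2:
3255 ÷ 2 = 1627 remainder 1
1627 ÷ 2 = 813 remainder 1
813 ÷ 2 = 406 remainder 1
406 ÷ 2 = 203 remainder 0
203 ÷ 2 = 101 remainder 1
101 ÷ 2 = 50 remainder 1
50 ÷ 2 = 25 remainder 0
25 ÷ 2 = 12 remainder 1
12 ÷ 2 = 6 remainder 0
6 ÷ 2 = 3 remainder 0
3 ÷ 2 = 1 remainder 1
1 ÷ 2 = 0 remainder 1
Reading remainders bottom to top: 110010110111



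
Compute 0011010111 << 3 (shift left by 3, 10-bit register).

Original: 0011010111 (decimal 215)
Shift left by 3 positions
Append 3 zeros on the right and drop the 3 high bits that overflow the 10-bit width
Result: 1010111000 (decimal 696)
Equivalent: 215 << 3 = 215 × 2^3 = 1720, truncated to 10 bits = 696



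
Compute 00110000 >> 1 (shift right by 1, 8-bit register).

Original: 00110000 (decimal 48)
Shift right by 1 position
Drop the 1 low bit; fill with zero on the left
Result: 00011000 (decimal 24)
Equivalent: 48 >> 1 = 48 ÷ 2^1 = 24



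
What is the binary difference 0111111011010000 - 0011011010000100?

Method 1 - Direct subtraction (column by column from the right: bit − bit − borrow-in; if negative, add 2 and borrow 1 from the next column):
borrow: 0000000000011000
        0111111011010000
-       0011011010000100
------------------------
        0100100001001100

Method 2 - Add two's complement:
Two's complement of 0011011010000100: invert → 1100100101111011, add 1 → 1100100101111100
  0111111011010000
+ 1100100101111100
------------------
 10100100001001100  (end carry out of the top bit = 1)
Discarding the end carry: 0100100001001100
Decimal check:
  0111111011010000 = 16384 + 8192 + 4096 + 2048 + 1024 + 512 + 128 + 64 + 16 = 32464
  0011011010000100 = 8192 + 4096 + 1024 + 512 + 128 + 4 = 13956
  32464 - 13956 = 18508, and 0100100001001100 = 16384 + 2048 + 64 + 8 + 4 = 18508 ✓



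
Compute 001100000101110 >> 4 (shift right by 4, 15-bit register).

Original: 001100000101110 (decimal 6190)
Shift right by 4 positions
Drop the 4 low bits; fill with zeros on the left
Result: 000000110000010 (decimal 386)
Equivalent: 6190 >> 4 = 6190 ÷ 2^4 = 386



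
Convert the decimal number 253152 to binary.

Using repeated division by 2:
253152 ÷ 2 = 126576 remainder 0
126576 ÷ 2 = 63288 remainder 0
63288 ÷ 2 = 31644 remainder 0
31644 ÷ 2 = 15822 remainder 0
15822 ÷ 2 = 7911 remainder 0
7911 ÷ 2 = 3955 remainder 1
3955 ÷ 2 = 1977 remainder 1
1977 ÷ 2 = 988 remainder 1
988 ÷ 2 = 494 remainder 0
494 ÷ 2 = 247 remainder 0
247 ÷ 2 = 123 remainder 1
123 ÷ 2 = 61 remainder 1
61 ÷ 2 = 30 remainder 1
30 ÷ 2 = 15 remainder 0
15 ÷ 2 = 7 remainder 1
7 ÷ 2 = 3 remainder 1
3 ÷ 2 = 1 remainder 1
1 ÷ 2 = 0 remainder 1
Reading remainders bottom to top: 111101110011100000



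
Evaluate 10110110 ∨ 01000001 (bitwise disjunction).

OR: 1 when either bit is 1
  10110110
| 01000001
----------
  11110111
Decimal: 182 | 65 = 247



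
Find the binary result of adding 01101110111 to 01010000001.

Add column by column from the right: bit + bit + carry-in; write the sum mod 2, carry 1 when the sum is 2 or 3.
carry:  10000001110
        01101110111
+       01010000001
-------------------
       010111111000
(the carry out of the leftmost column, 0, becomes the leading bit)
Decimal check:
  01101110111 = 512 + 256 + 64 + 32 + 16 + 4 + 2 + 1 = 887
  01010000001 = 512 + 128 + 1 = 641
  887 + 641 = 1528, and 010111111000 = 1024 + 256 + 128 + 64 + 32 + 16 + 8 = 1528 ✓



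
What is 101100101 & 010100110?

AND: 1 only when both bits are 1
  101100101
& 010100110
-----------
  000100100
Decimal: 357 & 166 = 36



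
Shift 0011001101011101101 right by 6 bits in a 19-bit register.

Original: 0011001101011101101 (decimal 105197)
Shift right by 6 positions
Drop the 6 low bits; fill with zeros on the left
Result: 0000000011001101011 (decimal 1643)
Equivalent: 105197 >> 6 = 105197 ÷ 2^6 = 1643



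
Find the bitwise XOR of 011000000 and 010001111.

XOR: 1 when bits differ
  011000000
^ 010001111
-----------
  001001111
Decimal: 192 ^ 143 = 79



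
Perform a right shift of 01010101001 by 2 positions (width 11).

Original: 01010101001 (decimal 681)
Shift right by 2 positions
Drop the 2 low bits; fill with zeros on the left
Result: 00010101010 (decimal 170)
Equivalent: 681 >> 2 = 681 ÷ 2^2 = 170



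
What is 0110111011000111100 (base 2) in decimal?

Sum of powers of 2 for each 1-bit:
2^2 + 2^3 + 2^4 + 2^5 + 2^9 + 2^10 + 2^12 + 2^13 + 2^14 + 2^16 + 2^17
= 4 + 8 + 16 + 32 + 512 + 1024 + 4096 + 8192 + 16384 + 65536 + 131072
= 226876



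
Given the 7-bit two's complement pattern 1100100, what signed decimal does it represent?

Binary: 1100100
Sign bit: 1 (negative)
Invert: 0011011
Add 1:  0011100
Magnitude: 0011100 = 16 + 8 + 4 = 28
Value: -28



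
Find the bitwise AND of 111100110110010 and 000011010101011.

AND: 1 only when both bits are 1
  111100110110010
& 000011010101011
-----------------
  000000010100010
Decimal: 31154 & 1707 = 162



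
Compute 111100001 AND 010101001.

AND: 1 only when both bits are 1
  111100001
& 010101001
-----------
  010100001
Decimal: 481 & 169 = 161



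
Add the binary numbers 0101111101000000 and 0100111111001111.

Add column by column from the right: bit + bit + carry-in; write the sum mod 2, carry 1 when the sum is 2 or 3.
carry:  1011111110000000
        0101111101000000
+       0100111111001111
------------------------
       01010111100001111
(the carry out of the leftmost column, 0, becomes the leading bit)
Decimal check:
  0101111101000000 = 16384 + 4096 + 2048 + 1024 + 512 + 256 + 64 = 24384
  0100111111001111 = 16384 + 2048 + 1024 + 512 + 256 + 128 + 64 + 8 + 4 + 2 + 1 = 20431
  24384 + 20431 = 44815, and 01010111100001111 = 32768 + 8192 + 2048 + 1024 + 512 + 256 + 8 + 4 + 2 + 1 = 44815 ✓



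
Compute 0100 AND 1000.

AND: 1 only when both bits are 1
  0100
& 1000
------
  0000
Decimal: 4 & 8 = 0



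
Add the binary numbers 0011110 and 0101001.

Add column by column from the right: bit + bit + carry-in; write the sum mod 2, carry 1 when the sum is 2 or 3.
carry:  1110000
        0011110
+       0101001
---------------
       01000111
(the carry out of the leftmost column, 0, becomes the leading bit)
Decimal check:
  0011110 = 16 + 8 + 4 + 2 = 30
  0101001 = 32 + 8 + 1 = 41
  30 + 41 = 71, and 01000111 = 64 + 4 + 2 + 1 = 71 ✓



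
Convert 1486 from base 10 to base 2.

Using repeated division by 2:
1486 ÷ 2 = 743 remainder 0
743 ÷ 2 = 371 remainder 1
371 ÷ 2 = 185 remainder 1
185 ÷ 2 = 92 remainder 1
92 ÷ 2 = 46 remainder 0
46 ÷ 2 = 23 remainder 0
23 ÷ 2 = 11 remainder 1
11 ÷ 2 = 5 remainder 1
5 ÷ 2 = 2 remainder 1
2 ÷ 2 = 1 remainder 0
1 ÷ 2 = 0 remainder 1
Reading remainders bottom to top: 10111001110



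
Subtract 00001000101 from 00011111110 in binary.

Method 1 - Direct subtraction (column by column from the right: bit − bit − borrow-in; if negative, add 2 and borrow 1 from the next column):
borrow: 00000000010
        00011111110
-       00001000101
-------------------
        00010111001

Method 2 - Add two's complement:
Two's complement of 00001000101: invert → 11110111010, add 1 → 11110111011
  00011111110
+ 11110111011
-------------
 100010111001  (end carry out of the top bit = 1)
Discarding the end carry: 00010111001
Decimal check:
  00011111110 = 128 + 64 + 32 + 16 + 8 + 4 + 2 = 254
  00001000101 = 64 + 4 + 1 = 69
  254 - 69 = 185, and 00010111001 = 128 + 32 + 16 + 8 + 1 = 185 ✓



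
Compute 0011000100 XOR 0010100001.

XOR: 1 when bits differ
  0011000100
^ 0010100001
------------
  0001100101
Decimal: 196 ^ 161 = 101



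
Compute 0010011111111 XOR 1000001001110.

XOR: 1 when bits differ
  0010011111111
^ 1000001001110
---------------
  1010010110001
Decimal: 1279 ^ 4174 = 5297



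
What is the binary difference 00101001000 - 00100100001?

Method 1 - Direct subtraction (column by column from the right: bit − bit − borrow-in; if negative, add 2 and borrow 1 from the next column):
borrow: 00001001110
        00101001000
-       00100100001
-------------------
        00000100111

Method 2 - Add two's complement:
Two's complement of 00100100001: invert → 11011011110, add 1 → 11011011111
  00101001000
+ 11011011111
-------------
 100000100111  (end carry out of the top bit = 1)
Discarding the end carry: 00000100111
Decimal check:
  00101001000 = 256 + 64 + 8 = 328
  00100100001 = 256 + 32 + 1 = 289
  328 - 289 = 39, and 00000100111 = 32 + 4 + 2 + 1 = 39 ✓



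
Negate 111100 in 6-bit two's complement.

Original (sign bit 1, negative): 111100
Step 1 - Invert all bits: 000011
Step 2 - Add 1: 000100
Verification: 111100 + 000100 = 1000000; discarding the end carry (carry out of the top bit) leaves the 6-bit value 000000, as required for x + (-x)



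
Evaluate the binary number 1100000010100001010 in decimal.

Sum of powers of 2 for each 1-bit:
2^1 + 2^3 + 2^8 + 2^10 + 2^17 + 2^18
= 2 + 8 + 256 + 1024 + 131072 + 262144
= 394506



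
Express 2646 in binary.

Using repeated division by 2:
2646 ÷ 2 = 1323 remainder 0
1323 ÷ 2 = 661 remainder 1
661 ÷ 2 = 330 remainder 1
330 ÷ 2 = 165 remainder 0
165 ÷ 2 = 82 remainder 1
82 ÷ 2 = 41 remainder 0
41 ÷ 2 = 20 remainder 1
20 ÷ 2 = 10 remainder 0
10 ÷ 2 = 5 remainder 0
5 ÷ 2 = 2 remainder 1
2 ÷ 2 = 1 remainder 0
1 ÷ 2 = 0 remainder 1
Reading remainders bottom to top: 101001010110



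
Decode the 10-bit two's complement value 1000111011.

Binary: 1000111011
Sign bit: 1 (negative)
Invert: 0111000100
Add 1:  0111000101
Magnitude: 0111000101 = 256 + 128 + 64 + 4 + 1 = 453
Value: -453



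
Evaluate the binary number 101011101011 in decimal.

Sum of powers of 2 for each 1-bit:
2^0 + 2^1 + 2^3 + 2^5 + 2^6 + 2^7 + 2^9 + 2^11
= 1 + 2 + 8 + 32 + 64 + 128 + 512 + 2048
= 2795



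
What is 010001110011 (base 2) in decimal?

Sum of powers of 2 for each 1-bit:
2^0 + 2^1 + 2^4 + 2^5 + 2^6 + 2^10
= 1 + 2 + 16 + 32 + 64 + 1024
= 1139



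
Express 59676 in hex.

Using repeated division by 16 (digits 10–15 are A–F):
59676 ÷ 16 = 3729 remainder 12 (C)
3729 ÷ 16 = 233 remainder 1
233 ÷ 16 = 14 remainder 9
14 ÷ 16 = 0 remainder 14 (E)
Reading remainders bottom to top: E91C



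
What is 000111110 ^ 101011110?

XOR: 1 when bits differ
  000111110
^ 101011110
-----------
  101100000
Decimal: 62 ^ 350 = 352



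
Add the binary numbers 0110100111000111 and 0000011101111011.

Add column by column from the right: bit + bit + carry-in; write the sum mod 2, carry 1 when the sum is 2 or 3.
carry:  0001111111111110
        0110100111000111
+       0000011101111011
------------------------
       00111000101000010
(the carry out of the leftmost column, 0, becomes the leading bit)
Decimal check:
  0110100111000111 = 16384 + 8192 + 2048 + 256 + 128 + 64 + 4 + 2 + 1 = 27079
  0000011101111011 = 1024 + 512 + 256 + 64 + 32 + 16 + 8 + 2 + 1 = 1915
  27079 + 1915 = 28994, and 00111000101000010 = 16384 + 8192 + 4096 + 256 + 64 + 2 = 28994 ✓



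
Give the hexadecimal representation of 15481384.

Using repeated division by 16 (digits 10–15 are A–F):
15481384 ÷ 16 = 967586 remainder 8
967586 ÷ 16 = 60474 remainder 2
60474 ÷ 16 = 3779 remainder 10 (A)
3779 ÷ 16 = 236 remainder 3
236 ÷ 16 = 14 remainder 12 (C)
14 ÷ 16 = 0 remainder 14 (E)
Reading remainders bottom to top: EC3A28

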